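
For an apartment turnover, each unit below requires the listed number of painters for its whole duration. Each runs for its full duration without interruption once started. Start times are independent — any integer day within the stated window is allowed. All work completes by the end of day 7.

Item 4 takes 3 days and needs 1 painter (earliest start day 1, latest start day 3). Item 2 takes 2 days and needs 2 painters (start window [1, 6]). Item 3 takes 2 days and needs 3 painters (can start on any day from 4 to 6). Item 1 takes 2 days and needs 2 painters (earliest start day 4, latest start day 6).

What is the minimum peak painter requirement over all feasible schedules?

Early-start (Item 4@1, Item 2@1, Item 3@4, Item 1@4) gives peak 5: d1:3  d2:3  d3:1  d4:5  d5:5  d6:0  d7:0.
Shift Item 1→6.
Schedule Item 4@1, Item 2@1, Item 3@4, Item 1@6: d1:3  d2:3  d3:1  d4:3  d5:3  d6:2  d7:2 — peak 3.
Total painter-days = 17 over 7 days ⇒ peak ≥ ⌈17/7⌉ = 3, so 3 is optimal.

3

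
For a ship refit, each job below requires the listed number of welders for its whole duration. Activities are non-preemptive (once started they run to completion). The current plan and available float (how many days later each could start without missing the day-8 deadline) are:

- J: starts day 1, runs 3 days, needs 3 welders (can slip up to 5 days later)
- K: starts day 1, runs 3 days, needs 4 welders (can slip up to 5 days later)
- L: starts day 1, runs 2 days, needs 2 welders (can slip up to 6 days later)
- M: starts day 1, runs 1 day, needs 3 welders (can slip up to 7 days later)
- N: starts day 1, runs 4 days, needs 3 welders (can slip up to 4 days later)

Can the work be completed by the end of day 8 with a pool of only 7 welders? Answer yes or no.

Schedule J@1, K@5, L@4, M@8, N@1: d1:6  d2:6  d3:6  d4:5  d5:6  d6:4  d7:4  d8:3 — peak 6 ≤ 7.

yes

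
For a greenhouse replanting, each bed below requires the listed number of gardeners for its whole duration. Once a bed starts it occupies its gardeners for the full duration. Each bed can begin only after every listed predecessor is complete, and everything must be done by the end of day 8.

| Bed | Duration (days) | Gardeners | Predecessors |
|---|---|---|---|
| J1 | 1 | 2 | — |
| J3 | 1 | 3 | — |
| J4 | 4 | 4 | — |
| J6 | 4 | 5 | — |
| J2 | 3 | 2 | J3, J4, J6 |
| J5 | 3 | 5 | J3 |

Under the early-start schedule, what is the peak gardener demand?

Early-start schedule: J1@1, J3@1, J4@1, J6@1, J2@5, J5@2.
Load per day: day 1: 14, day 2: 14, day 3: 14, day 4: 14, day 5: 2, day 6: 2, day 7: 2, day 8: 0.
Peak is 14.

14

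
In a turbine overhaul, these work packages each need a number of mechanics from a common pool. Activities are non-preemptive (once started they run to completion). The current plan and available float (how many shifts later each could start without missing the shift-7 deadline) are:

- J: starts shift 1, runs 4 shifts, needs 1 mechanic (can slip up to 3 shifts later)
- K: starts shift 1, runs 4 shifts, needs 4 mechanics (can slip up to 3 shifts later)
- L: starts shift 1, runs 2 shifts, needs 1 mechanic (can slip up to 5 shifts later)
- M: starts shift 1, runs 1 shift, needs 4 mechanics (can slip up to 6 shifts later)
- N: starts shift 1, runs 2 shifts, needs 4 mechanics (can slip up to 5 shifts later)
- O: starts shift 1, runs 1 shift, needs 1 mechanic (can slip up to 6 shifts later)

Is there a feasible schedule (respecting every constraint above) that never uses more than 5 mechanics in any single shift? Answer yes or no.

Schedule J@1, K@1, L@5, M@5, N@6, O@7: s1:5  s2:5  s3:5  s4:5  s5:5  s6:5  s7:5 — peak 5 ≤ 5.

yes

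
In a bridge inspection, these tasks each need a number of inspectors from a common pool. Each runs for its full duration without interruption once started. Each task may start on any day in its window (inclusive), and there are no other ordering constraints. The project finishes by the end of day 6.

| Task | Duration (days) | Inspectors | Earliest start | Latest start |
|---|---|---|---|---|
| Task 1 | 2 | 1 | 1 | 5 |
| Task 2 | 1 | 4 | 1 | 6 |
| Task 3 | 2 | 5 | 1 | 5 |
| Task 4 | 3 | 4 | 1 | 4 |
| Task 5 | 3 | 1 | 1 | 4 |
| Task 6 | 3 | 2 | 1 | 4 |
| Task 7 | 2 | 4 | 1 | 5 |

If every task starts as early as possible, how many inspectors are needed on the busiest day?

Early-start schedule: Task 1@1, Task 2@1, Task 3@1, Task 4@1, Task 5@1, Task 6@1, Task 7@1.
Load per day: day 1: 21, day 2: 17, day 3: 7, day 4: 0, day 5: 0, day 6: 0.
Peak is 21.

21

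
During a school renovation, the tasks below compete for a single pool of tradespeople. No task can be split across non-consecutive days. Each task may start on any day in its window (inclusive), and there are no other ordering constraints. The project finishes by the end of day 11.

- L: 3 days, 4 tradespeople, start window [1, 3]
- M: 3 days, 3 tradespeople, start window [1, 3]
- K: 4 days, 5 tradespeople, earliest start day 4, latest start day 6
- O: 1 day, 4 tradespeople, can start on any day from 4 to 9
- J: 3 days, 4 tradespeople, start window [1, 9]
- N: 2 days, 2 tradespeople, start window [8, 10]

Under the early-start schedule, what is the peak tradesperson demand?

11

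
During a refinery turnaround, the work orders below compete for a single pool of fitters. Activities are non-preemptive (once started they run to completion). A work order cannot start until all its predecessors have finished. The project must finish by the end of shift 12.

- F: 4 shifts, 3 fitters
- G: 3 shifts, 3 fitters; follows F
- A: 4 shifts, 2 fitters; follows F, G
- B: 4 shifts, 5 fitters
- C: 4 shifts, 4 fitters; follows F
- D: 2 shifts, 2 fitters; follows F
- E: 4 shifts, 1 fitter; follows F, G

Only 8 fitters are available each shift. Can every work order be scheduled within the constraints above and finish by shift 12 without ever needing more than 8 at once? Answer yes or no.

Schedule F@1, G@5, A@8, B@1, C@5, D@8, E@9: s1:8  s2:8  s3:8  s4:8  s5:7  s6:7  s7:7  s8:8  s9:5  s10:3  s11:3  s12:1 — peak 8 ≤ 8.

yes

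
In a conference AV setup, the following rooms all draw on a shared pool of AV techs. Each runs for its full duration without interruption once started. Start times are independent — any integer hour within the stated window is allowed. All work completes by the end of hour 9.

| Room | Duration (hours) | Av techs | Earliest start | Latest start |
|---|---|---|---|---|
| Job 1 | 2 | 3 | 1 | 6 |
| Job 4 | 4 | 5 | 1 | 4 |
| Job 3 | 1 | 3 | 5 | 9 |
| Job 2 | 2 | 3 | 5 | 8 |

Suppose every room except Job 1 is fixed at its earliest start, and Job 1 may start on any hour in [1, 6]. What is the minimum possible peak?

Job 1@1: h1:8  h2:8  h3:5  h4:5  h5:6  h6:3  h7:0  h8:0  h9:0 → peak 8
Job 1@2: h1:5  h2:8  h3:8  h4:5  h5:6  h6:3  h7:0  h8:0  h9:0 → peak 8
Job 1@3: h1:5  h2:5  h3:8  h4:8  h5:6  h6:3  h7:0  h8:0  h9:0 → peak 8
Job 1@4: h1:5  h2:5  h3:5  h4:8  h5:9  h6:3  h7:0  h8:0  h9:0 → peak 9
Job 1@5: h1:5  h2:5  h3:5  h4:5  h5:9  h6:6  h7:0  h8:0  h9:0 → peak 9
Job 1@6: h1:5  h2:5  h3:5  h4:5  h5:6  h6:6  h7:3  h8:0  h9:0 → peak 6
Best is Job 1@6, peak 6.

6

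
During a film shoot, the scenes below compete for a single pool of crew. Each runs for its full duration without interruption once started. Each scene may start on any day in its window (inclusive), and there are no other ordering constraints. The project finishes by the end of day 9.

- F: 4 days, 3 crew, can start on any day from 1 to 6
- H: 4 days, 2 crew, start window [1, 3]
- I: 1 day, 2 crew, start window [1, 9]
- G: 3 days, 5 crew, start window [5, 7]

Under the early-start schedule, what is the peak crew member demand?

Early-start schedule: F@1, H@1, I@1, G@5.
Load per day: day 1: 7, day 2: 5, day 3: 5, day 4: 5, day 5: 5, day 6: 5, day 7: 5, day 8: 0, day 9: 0.
Peak is 7.

7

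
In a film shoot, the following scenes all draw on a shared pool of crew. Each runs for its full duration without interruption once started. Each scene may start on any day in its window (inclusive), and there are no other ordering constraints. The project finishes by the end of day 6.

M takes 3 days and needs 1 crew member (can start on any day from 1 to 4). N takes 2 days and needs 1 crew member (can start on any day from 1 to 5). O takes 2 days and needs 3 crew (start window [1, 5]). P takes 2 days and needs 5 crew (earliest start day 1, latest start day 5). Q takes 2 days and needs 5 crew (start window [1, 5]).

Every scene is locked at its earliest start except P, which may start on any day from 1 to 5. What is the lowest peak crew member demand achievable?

P@1: d1:15  d2:15  d3:1  d4:0  d5:0  d6:0 → peak 15
P@2: d1:10  d2:15  d3:6  d4:0  d5:0  d6:0 → peak 15
P@3: d1:10  d2:10  d3:6  d4:5  d5:0  d6:0 → peak 10
P@4: d1:10  d2:10  d3:1  d4:5  d5:5  d6:0 → peak 10
P@5: d1:10  d2:10  d3:1  d4:0  d5:5  d6:5 → peak 10
Best is P@3, peak 10.

10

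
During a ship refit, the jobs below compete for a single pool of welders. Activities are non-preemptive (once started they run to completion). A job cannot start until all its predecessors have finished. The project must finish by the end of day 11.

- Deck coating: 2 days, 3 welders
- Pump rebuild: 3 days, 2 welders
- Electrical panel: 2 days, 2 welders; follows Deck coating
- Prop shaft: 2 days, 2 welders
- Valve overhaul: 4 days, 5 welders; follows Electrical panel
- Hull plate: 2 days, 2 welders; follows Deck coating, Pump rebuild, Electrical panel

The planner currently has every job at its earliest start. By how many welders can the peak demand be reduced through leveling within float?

2

Early-start peak: d1:7  d2:7  d3:4  d4:2  d5:7  d6:7  d7:5  d8:5  d9:0  d10:0  d11:0 ⇒ 7.
Leveled (Deck coating@1, Pump rebuild@1, Electrical panel@3, Prop shaft@4, Valve overhaul@6, Hull plate@10): d1:5  d2:5  d3:4  d4:4  d5:2  d6:5  d7:5  d8:5  d9:5  d10:2  d11:2 ⇒ 5.
Reduction 7 − 5 = 2.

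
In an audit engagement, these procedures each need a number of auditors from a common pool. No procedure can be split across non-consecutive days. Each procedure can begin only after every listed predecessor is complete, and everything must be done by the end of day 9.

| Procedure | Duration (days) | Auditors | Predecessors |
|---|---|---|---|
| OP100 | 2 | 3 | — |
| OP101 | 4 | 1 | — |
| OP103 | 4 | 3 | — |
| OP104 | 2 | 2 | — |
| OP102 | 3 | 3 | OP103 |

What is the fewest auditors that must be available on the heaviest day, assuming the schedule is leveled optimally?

5

Early-start (OP100@1, OP101@1, OP103@1, OP104@1, OP102@5) gives peak 9: d1:9  d2:9  d3:4  d4:4  d5:3  d6:3  d7:3  d8:0  d9:0.
Shift OP103→3, OP104→5, OP102→7.
Schedule OP100@1, OP101@1, OP103@3, OP104@5, OP102@7: d1:4  d2:4  d3:4  d4:4  d5:5  d6:5  d7:3  d8:3  d9:3 — peak 5.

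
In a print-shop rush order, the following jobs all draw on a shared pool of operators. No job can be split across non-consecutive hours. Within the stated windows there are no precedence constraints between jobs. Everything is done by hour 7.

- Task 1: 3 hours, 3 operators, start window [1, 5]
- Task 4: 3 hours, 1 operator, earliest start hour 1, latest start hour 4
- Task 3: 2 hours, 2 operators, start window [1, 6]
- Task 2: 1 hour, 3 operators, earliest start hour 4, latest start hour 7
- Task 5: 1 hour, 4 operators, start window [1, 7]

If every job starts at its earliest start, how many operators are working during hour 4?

At early start, hour 4 has: Task 2.
Demand: 3 = 3.

3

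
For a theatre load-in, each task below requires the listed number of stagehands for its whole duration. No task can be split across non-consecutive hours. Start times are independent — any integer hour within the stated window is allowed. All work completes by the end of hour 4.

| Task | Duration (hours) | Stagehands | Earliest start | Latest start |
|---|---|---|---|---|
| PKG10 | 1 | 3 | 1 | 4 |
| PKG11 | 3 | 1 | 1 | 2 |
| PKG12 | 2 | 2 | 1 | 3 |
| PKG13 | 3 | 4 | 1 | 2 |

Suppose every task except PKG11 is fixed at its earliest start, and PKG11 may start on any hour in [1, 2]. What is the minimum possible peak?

9

PKG11@1: h1:10  h2:7  h3:5  h4:0 → peak 10
PKG11@2: h1:9  h2:7  h3:5  h4:1 → peak 9
Best is PKG11@2, peak 9.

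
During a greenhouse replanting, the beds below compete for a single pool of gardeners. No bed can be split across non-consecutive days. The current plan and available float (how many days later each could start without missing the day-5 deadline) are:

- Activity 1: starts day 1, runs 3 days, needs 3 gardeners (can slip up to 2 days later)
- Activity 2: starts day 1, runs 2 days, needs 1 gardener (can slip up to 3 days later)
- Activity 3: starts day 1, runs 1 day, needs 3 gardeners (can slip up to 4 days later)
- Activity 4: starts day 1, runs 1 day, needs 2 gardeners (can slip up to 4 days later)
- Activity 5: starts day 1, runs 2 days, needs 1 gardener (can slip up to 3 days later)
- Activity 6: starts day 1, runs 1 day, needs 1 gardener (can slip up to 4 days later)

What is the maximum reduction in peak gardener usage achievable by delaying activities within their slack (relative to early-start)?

7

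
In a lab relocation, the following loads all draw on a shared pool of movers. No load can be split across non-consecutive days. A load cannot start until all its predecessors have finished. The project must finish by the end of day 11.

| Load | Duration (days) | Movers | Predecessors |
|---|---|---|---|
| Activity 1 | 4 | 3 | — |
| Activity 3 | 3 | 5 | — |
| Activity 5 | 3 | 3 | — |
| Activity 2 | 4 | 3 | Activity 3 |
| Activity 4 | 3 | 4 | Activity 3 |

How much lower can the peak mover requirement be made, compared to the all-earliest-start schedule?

4

Early-start peak: d1:11  d2:11  d3:11  d4:10  d5:7  d6:7  d7:3  d8:0  d9:0  d10:0  d11:0 ⇒ 11.
Leveled (Activity 1@1, Activity 3@5, Activity 5@1, Activity 2@8, Activity 4@8): d1:6  d2:6  d3:6  d4:3  d5:5  d6:5  d7:5  d8:7  d9:7  d10:7  d11:3 ⇒ 7.
Reduction 11 − 7 = 4.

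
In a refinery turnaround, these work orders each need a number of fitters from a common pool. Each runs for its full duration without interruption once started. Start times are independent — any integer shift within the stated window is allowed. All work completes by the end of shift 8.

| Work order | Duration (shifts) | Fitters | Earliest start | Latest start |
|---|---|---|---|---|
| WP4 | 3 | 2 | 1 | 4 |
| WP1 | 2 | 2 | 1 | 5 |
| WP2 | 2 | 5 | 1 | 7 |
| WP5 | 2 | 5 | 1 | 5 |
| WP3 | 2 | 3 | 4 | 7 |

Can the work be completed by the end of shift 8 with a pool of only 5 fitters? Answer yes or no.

Schedule WP4@3, WP1@3, WP2@7, WP5@1, WP3@5: s1:5  s2:5  s3:4  s4:4  s5:5  s6:3  s7:5  s8:5 — peak 5 ≤ 5.

yes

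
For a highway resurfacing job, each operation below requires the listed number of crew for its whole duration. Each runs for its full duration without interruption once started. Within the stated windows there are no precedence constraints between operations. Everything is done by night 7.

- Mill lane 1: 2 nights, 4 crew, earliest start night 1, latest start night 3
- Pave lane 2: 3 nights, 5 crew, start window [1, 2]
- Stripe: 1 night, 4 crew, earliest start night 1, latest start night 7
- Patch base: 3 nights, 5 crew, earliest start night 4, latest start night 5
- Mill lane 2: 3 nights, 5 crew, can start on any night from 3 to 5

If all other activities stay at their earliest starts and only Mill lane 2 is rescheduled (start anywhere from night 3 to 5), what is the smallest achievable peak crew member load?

Mill lane 2@3: n1:13  n2:9  n3:10  n4:10  n5:10  n6:5  n7:0 → peak 13
Mill lane 2@4: n1:13  n2:9  n3:5  n4:10  n5:10  n6:10  n7:0 → peak 13
Mill lane 2@5: n1:13  n2:9  n3:5  n4:5  n5:10  n6:10  n7:5 → peak 13
Best is Mill lane 2@3, peak 13.

13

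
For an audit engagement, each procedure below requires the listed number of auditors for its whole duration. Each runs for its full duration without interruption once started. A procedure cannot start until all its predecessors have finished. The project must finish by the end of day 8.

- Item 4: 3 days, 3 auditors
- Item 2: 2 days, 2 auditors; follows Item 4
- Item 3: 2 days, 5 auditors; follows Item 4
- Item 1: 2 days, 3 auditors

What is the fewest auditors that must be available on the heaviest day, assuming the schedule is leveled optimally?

Early-start (Item 4@1, Item 2@4, Item 3@4, Item 1@1) gives peak 7: d1:6  d2:6  d3:3  d4:7  d5:7  d6:0  d7:0  d8:0.
Shift Item 3→6, Item 1→4.
Schedule Item 4@1, Item 2@4, Item 3@6, Item 1@4: d1:3  d2:3  d3:3  d4:5  d5:5  d6:5  d7:5  d8:0 — peak 5.

5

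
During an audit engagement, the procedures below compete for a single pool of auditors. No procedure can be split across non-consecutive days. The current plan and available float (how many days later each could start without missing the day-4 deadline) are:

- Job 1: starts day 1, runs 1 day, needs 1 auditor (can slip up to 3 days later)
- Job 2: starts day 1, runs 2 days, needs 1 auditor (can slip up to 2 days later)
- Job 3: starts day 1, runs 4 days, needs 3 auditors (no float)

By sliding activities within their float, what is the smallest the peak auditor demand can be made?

Early-start (Job 1@1, Job 2@1, Job 3@1) gives peak 5: d1:5  d2:4  d3:3  d4:3.
Shift Job 2→2.
Schedule Job 1@1, Job 2@2, Job 3@1: d1:4  d2:4  d3:4  d4:3 — peak 4.
Total auditor-days = 15 over 4 days ⇒ peak ≥ ⌈15/4⌉ = 4, so 4 is optimal.

4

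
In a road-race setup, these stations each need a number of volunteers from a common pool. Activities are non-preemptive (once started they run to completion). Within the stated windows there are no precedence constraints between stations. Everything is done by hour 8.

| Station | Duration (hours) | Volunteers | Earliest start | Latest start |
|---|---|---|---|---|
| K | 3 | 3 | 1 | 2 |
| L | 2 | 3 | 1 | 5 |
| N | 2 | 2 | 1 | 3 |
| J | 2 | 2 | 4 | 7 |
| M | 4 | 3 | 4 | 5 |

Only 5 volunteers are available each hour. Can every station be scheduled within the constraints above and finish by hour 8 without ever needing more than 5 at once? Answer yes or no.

no

The minimum achievable peak is 6; 5 < 6, so no feasible schedule stays within the cap.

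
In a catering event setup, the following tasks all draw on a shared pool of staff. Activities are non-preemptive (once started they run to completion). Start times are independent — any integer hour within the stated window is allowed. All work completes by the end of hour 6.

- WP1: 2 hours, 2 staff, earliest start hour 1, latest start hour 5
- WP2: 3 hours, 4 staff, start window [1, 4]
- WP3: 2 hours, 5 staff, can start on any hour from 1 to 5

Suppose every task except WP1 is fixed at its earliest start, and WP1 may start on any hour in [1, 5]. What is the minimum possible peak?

9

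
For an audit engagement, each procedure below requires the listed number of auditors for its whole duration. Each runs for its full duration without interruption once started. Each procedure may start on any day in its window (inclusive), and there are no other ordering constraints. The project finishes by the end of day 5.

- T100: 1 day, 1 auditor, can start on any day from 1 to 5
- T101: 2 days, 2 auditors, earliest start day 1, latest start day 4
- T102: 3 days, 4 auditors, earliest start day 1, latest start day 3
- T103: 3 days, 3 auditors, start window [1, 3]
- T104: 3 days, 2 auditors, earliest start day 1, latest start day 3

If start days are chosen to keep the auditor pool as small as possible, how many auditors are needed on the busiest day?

Early-start (T100@1, T101@1, T102@1, T103@1, T104@1) gives peak 12: d1:12  d2:11  d3:9  d4:0  d5:0.
Shift T103→2, T104→3.
Schedule T100@1, T101@1, T102@1, T103@2, T104@3: d1:7  d2:9  d3:9  d4:5  d5:2 — peak 9.

9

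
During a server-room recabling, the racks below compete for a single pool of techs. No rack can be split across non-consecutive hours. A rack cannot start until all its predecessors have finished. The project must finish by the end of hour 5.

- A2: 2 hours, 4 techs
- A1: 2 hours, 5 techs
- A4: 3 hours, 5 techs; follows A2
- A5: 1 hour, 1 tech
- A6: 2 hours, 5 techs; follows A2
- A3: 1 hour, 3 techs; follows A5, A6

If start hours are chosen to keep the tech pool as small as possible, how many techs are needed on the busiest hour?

Schedule A2@1, A1@1, A4@3, A5@1, A6@3, A3@5: h1:10  h2:9  h3:10  h4:10  h5:8 — peak 10.
Total tech-hours = 47 over 5 hours ⇒ peak ≥ ⌈47/5⌉ = 10, so 10 is optimal.

10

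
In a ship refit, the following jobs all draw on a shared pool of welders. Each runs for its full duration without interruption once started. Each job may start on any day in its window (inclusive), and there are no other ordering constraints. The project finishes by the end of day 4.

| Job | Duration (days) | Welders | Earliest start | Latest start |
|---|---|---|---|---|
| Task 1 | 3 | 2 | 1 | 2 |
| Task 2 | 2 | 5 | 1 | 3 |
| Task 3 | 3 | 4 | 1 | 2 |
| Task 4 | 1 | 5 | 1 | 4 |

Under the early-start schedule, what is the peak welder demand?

16

Early-start schedule: Task 1@1, Task 2@1, Task 3@1, Task 4@1.
Load per day: day 1: 16, day 2: 11, day 3: 6, day 4: 0.
Peak is 16.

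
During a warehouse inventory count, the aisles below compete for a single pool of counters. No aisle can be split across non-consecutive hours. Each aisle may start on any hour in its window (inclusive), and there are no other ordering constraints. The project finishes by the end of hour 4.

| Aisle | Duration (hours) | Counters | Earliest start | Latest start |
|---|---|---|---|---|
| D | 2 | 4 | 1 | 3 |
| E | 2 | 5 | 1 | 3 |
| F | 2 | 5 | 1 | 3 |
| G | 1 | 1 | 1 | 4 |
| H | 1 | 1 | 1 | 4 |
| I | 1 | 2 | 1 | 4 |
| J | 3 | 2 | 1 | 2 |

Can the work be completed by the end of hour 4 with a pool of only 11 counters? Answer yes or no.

Schedule D@1, E@1, F@3, G@1, H@1, I@3, J@2: h1:11  h2:11  h3:9  h4:7 — peak 11 ≤ 11.

yes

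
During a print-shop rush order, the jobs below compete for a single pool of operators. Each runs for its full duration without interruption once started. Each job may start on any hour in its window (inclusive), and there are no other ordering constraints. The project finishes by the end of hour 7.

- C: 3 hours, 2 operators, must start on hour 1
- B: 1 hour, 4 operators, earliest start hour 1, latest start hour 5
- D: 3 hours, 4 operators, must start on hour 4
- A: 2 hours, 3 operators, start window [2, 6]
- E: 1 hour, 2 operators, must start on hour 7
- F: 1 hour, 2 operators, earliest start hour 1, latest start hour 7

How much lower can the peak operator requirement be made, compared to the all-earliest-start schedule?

2

Early-start peak: h1:8  h2:5  h3:5  h4:4  h5:4  h6:4  h7:2 ⇒ 8.
Leveled (C@1, B@1, D@4, A@2, E@7, F@4): h1:6  h2:5  h3:5  h4:6  h5:4  h6:4  h7:2 ⇒ 6.
Reduction 8 − 6 = 2.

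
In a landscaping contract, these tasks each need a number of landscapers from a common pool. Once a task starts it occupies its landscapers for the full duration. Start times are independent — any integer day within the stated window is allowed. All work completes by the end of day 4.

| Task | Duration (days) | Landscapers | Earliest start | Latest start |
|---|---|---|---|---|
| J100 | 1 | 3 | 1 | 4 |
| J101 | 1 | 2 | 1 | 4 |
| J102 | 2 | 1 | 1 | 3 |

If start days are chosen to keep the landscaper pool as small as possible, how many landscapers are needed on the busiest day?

3

Early-start (J100@1, J101@1, J102@1) gives peak 6: d1:6  d2:1  d3:0  d4:0.
Shift J101→2, J102→2.
Schedule J100@1, J101@2, J102@2: d1:3  d2:3  d3:1  d4:0 — peak 3.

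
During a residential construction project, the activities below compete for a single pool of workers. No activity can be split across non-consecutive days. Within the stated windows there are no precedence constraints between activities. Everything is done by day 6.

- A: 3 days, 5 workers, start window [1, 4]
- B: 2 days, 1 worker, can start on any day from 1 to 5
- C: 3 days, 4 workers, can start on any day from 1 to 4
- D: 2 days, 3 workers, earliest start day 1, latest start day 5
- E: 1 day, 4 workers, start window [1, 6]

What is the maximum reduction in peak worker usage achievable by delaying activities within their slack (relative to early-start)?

Early-start peak: d1:17  d2:13  d3:9  d4:0  d5:0  d6:0 ⇒ 17.
Leveled (A@1, B@1, C@4, D@3, E@5): d1:6  d2:6  d3:8  d4:7  d5:8  d6:4 ⇒ 8.
Reduction 17 − 8 = 9.

9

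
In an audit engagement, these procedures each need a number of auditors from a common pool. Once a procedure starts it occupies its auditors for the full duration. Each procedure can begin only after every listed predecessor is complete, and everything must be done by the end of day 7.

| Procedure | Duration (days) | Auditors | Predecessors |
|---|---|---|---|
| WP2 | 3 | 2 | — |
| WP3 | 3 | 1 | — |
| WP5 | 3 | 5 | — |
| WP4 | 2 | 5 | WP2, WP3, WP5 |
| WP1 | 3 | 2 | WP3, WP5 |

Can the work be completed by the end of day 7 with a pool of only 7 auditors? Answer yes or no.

no

The minimum achievable peak is 8; 7 < 8, so no feasible schedule stays within the cap.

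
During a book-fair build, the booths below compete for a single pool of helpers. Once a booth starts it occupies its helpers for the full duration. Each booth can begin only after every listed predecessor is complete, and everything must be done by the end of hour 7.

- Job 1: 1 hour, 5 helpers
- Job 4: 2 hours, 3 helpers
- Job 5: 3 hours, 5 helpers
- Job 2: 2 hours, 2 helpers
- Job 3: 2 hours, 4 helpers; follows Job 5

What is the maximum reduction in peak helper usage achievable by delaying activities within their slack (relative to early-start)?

8

Early-start peak: h1:15  h2:10  h3:5  h4:4  h5:4  h6:0  h7:0 ⇒ 15.
Leveled (Job 1@1, Job 4@5, Job 5@2, Job 2@1, Job 3@5): h1:7  h2:7  h3:5  h4:5  h5:7  h6:7  h7:0 ⇒ 7.
Reduction 15 − 7 = 8.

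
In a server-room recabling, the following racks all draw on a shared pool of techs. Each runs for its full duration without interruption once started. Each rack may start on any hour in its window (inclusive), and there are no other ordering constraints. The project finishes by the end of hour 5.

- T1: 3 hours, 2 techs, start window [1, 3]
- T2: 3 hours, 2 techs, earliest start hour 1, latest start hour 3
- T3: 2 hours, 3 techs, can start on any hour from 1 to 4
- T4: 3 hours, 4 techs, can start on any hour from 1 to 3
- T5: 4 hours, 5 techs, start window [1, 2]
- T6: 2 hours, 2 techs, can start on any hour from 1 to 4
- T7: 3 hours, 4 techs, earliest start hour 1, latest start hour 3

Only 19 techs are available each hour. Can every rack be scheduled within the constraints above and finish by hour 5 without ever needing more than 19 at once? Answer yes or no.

yes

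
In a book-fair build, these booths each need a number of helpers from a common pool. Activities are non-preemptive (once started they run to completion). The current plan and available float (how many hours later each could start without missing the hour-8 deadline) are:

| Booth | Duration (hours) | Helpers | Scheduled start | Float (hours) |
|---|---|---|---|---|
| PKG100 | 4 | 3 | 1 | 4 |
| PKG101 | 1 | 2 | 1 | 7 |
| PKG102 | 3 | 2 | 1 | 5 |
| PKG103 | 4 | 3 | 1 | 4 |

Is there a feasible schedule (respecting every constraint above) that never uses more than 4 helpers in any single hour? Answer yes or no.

The minimum achievable peak is 5; 4 < 5, so no feasible schedule stays within the cap.

no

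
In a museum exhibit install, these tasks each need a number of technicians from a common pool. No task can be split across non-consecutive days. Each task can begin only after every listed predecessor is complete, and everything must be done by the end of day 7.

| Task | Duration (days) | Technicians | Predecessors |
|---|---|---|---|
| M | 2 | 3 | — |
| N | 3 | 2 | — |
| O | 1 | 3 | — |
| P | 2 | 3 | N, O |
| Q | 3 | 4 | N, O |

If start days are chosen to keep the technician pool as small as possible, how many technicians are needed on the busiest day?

Early-start (M@1, N@1, O@1, P@4, Q@4) gives peak 8: d1:8  d2:5  d3:2  d4:7  d5:7  d6:4  d7:0.
Shift O→3.
Schedule M@1, N@1, O@3, P@4, Q@4: d1:5  d2:5  d3:5  d4:7  d5:7  d6:4  d7:0 — peak 7.

7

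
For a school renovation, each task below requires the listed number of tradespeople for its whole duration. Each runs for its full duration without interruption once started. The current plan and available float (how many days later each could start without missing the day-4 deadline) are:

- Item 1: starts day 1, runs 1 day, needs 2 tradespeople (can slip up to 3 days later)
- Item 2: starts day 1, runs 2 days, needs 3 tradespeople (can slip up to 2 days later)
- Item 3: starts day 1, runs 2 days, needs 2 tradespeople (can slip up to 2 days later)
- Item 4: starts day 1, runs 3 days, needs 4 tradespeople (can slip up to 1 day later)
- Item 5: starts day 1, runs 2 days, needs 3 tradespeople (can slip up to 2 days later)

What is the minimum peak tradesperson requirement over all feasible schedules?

9

Early-start (Item 1@1, Item 2@1, Item 3@1, Item 4@1, Item 5@1) gives peak 14: d1:14  d2:12  d3:4  d4:0.
Shift Item 4→2, Item 5→3.
Schedule Item 1@1, Item 2@1, Item 3@1, Item 4@2, Item 5@3: d1:7  d2:9  d3:7  d4:7 — peak 9.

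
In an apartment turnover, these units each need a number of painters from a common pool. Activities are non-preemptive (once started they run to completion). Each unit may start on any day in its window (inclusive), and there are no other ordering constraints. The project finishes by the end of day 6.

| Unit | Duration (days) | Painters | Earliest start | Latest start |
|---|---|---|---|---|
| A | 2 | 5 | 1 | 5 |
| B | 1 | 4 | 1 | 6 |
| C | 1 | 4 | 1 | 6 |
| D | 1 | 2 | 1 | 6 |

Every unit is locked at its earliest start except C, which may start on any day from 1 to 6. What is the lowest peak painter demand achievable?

C@1: d1:15  d2:5  d3:0  d4:0  d5:0  d6:0 → peak 15
C@2: d1:11  d2:9  d3:0  d4:0  d5:0  d6:0 → peak 11
C@3: d1:11  d2:5  d3:4  d4:0  d5:0  d6:0 → peak 11
C@4: d1:11  d2:5  d3:0  d4:4  d5:0  d6:0 → peak 11
C@5: d1:11  d2:5  d3:0  d4:0  d5:4  d6:0 → peak 11
C@6: d1:11  d2:5  d3:0  d4:0  d5:0  d6:4 → peak 11
Best is C@2, peak 11.

11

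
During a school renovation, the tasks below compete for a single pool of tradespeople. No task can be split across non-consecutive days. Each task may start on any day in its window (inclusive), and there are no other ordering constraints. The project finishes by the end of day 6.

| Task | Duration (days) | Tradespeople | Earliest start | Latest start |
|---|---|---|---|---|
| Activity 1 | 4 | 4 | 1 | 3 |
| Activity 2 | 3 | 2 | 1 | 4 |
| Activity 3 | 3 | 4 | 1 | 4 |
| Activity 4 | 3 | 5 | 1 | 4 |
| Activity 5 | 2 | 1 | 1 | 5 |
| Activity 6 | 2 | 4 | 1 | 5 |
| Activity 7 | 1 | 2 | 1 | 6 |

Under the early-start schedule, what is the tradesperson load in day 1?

22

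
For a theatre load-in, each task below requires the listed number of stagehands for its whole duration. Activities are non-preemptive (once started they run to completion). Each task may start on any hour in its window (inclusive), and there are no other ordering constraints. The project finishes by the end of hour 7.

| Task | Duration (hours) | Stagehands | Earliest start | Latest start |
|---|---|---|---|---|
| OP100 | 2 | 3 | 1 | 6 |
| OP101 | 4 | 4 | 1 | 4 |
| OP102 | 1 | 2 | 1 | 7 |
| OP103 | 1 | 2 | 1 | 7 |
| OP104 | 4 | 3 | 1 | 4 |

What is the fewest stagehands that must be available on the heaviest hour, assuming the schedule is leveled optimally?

Early-start (OP100@1, OP101@1, OP102@1, OP103@1, OP104@1) gives peak 14: h1:14  h2:10  h3:7  h4:7  h5:0  h6:0  h7:0.
Shift OP102→3, OP103→5, OP104→4.
Schedule OP100@1, OP101@1, OP102@3, OP103@5, OP104@4: h1:7  h2:7  h3:6  h4:7  h5:5  h6:3  h7:3 — peak 7.

7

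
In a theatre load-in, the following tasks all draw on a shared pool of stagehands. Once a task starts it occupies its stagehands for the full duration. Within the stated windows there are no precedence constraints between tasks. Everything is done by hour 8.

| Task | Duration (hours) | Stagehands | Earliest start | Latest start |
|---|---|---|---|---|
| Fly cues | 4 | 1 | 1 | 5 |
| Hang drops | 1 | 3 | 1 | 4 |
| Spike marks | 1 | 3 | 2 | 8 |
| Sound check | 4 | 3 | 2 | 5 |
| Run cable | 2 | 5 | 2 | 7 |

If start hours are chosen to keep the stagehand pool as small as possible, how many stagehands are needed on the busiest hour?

5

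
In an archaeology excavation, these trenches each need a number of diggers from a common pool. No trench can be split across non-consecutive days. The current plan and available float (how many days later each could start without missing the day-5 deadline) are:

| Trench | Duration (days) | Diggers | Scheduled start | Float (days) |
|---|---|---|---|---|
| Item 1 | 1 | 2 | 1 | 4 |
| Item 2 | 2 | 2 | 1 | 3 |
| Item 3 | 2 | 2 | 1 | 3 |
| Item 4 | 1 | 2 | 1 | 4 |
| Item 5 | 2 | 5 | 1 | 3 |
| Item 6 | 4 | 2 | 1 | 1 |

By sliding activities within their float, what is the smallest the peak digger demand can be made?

7

Early-start (Item 1@1, Item 2@1, Item 3@1, Item 4@1, Item 5@1, Item 6@1) gives peak 15: d1:15  d2:11  d3:2  d4:2  d5:0.
Shift Item 4→3, Item 5→4, Item 6→2.
Schedule Item 1@1, Item 2@1, Item 3@1, Item 4@3, Item 5@4, Item 6@2: d1:6  d2:6  d3:4  d4:7  d5:7 — peak 7.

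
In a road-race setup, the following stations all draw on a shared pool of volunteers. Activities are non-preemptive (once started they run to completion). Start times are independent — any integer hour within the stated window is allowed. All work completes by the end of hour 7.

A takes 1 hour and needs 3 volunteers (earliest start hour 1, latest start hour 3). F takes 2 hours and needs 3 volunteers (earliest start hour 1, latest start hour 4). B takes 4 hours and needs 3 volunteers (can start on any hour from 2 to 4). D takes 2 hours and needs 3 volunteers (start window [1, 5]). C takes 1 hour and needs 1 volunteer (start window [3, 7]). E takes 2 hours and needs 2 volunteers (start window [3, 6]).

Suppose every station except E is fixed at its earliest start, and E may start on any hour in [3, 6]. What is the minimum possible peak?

E@3: h1:9  h2:9  h3:6  h4:5  h5:3  h6:0  h7:0 → peak 9
E@4: h1:9  h2:9  h3:4  h4:5  h5:5  h6:0  h7:0 → peak 9
E@5: h1:9  h2:9  h3:4  h4:3  h5:5  h6:2  h7:0 → peak 9
E@6: h1:9  h2:9  h3:4  h4:3  h5:3  h6:2  h7:2 → peak 9
Best is E@3, peak 9.

9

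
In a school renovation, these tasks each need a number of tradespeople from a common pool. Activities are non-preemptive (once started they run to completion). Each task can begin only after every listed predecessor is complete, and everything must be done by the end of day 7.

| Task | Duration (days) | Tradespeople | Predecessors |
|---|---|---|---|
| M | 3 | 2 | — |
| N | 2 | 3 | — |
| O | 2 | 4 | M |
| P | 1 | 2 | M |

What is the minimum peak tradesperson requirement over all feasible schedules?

5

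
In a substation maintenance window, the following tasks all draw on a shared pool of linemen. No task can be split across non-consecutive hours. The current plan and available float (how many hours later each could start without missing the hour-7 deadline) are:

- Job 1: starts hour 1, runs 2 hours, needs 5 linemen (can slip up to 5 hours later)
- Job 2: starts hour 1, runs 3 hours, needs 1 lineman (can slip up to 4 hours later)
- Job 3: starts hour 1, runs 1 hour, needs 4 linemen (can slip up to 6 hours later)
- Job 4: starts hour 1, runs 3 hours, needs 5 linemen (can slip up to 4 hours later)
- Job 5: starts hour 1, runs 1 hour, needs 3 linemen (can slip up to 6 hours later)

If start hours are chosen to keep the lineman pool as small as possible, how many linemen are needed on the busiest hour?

Early-start (Job 1@1, Job 2@1, Job 3@1, Job 4@1, Job 5@1) gives peak 18: h1:18  h2:11  h3:6  h4:0  h5:0  h6:0  h7:0.
Shift Job 3→3, Job 4→4, Job 5→7.
Schedule Job 1@1, Job 2@1, Job 3@3, Job 4@4, Job 5@7: h1:6  h2:6  h3:5  h4:5  h5:5  h6:5  h7:3 — peak 6.

6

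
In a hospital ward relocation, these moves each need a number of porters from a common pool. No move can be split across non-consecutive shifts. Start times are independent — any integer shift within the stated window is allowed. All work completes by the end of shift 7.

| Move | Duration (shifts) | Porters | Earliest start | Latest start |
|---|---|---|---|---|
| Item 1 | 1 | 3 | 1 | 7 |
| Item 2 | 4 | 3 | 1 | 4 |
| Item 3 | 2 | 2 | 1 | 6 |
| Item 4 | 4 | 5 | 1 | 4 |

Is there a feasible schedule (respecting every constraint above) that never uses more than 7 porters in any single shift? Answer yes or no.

no

The minimum achievable peak is 8; 7 < 8, so no feasible schedule stays within the cap.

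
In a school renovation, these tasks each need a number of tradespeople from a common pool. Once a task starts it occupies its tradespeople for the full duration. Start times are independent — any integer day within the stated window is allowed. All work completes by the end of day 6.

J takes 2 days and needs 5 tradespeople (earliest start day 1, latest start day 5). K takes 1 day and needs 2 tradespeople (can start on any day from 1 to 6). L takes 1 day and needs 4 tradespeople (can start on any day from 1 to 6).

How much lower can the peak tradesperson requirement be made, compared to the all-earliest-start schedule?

Early-start peak: d1:11  d2:5  d3:0  d4:0  d5:0  d6:0 ⇒ 11.
Leveled (J@1, K@3, L@4): d1:5  d2:5  d3:2  d4:4  d5:0  d6:0 ⇒ 5.
Reduction 11 − 5 = 6.

6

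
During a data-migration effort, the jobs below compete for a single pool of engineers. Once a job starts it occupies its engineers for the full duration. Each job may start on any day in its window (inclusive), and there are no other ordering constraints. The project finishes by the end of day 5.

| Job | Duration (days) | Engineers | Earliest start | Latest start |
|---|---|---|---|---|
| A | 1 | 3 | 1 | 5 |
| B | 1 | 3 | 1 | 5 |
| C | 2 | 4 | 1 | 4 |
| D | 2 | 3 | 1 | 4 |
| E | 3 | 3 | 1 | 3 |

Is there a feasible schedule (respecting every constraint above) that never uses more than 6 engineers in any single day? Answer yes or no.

The minimum achievable peak is 7; 6 < 7, so no feasible schedule stays within the cap.

no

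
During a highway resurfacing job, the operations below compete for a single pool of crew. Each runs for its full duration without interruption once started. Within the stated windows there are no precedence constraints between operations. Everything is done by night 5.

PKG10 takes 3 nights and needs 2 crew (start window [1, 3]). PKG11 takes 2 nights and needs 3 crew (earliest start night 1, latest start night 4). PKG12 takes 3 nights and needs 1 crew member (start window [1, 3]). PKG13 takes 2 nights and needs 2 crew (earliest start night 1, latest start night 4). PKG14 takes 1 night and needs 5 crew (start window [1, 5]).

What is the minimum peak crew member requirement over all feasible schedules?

Early-start (PKG10@1, PKG11@1, PKG12@1, PKG13@1, PKG14@1) gives peak 13: n1:13  n2:8  n3:3  n4:0  n5:0.
Shift PKG13→3, PKG14→5.
Schedule PKG10@1, PKG11@1, PKG12@1, PKG13@3, PKG14@5: n1:6  n2:6  n3:5  n4:2  n5:5 — peak 6.

6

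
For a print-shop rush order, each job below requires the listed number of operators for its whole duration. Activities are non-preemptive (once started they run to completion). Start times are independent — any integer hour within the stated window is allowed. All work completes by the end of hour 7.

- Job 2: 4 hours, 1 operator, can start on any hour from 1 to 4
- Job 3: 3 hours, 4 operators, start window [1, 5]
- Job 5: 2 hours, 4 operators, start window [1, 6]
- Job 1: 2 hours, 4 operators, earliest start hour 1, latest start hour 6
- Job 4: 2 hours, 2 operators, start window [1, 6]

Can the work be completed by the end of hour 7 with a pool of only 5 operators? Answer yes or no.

no

Total operator-hours = 36; over 7 hours the average is 36/7 > 5, so some hour must exceed 5.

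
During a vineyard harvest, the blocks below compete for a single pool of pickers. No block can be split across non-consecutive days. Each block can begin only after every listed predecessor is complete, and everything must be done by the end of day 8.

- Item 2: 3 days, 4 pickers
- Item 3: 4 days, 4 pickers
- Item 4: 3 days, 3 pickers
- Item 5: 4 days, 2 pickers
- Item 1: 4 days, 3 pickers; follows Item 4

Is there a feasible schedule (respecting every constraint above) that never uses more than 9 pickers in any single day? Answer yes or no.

Schedule Item 2@1, Item 3@4, Item 4@1, Item 5@1, Item 1@4: d1:9  d2:9  d3:9  d4:9  d5:7  d6:7  d7:7  d8:0 — peak 9 ≤ 9.

yes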